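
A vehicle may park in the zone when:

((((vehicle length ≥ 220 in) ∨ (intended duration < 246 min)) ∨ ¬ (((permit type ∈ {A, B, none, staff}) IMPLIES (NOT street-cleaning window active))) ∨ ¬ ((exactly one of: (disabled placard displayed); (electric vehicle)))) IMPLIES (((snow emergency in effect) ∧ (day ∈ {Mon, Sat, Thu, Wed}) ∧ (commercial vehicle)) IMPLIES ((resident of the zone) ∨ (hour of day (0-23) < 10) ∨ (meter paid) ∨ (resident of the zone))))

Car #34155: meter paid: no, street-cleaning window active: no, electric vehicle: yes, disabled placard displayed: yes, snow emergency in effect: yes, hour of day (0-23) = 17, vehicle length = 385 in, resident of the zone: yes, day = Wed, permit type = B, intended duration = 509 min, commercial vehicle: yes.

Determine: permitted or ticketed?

Atomic conditions:
  vehicle length ≥ 220 in: 385 ≥ 220 is true
  intended duration < 246 min: 509 < 246 is false
  permit type ∈ {A, B, none, staff}: B is in the set → true
  NOT street-cleaning window active: no → true
  disabled placard displayed: yes → true
  electric vehicle: yes → true
  snow emergency in effect: yes → true
  day ∈ {Mon, Sat, Thu, Wed}: Wed is in the set → true
  commercial vehicle: yes → true
  resident of the zone: yes → true
  hour of day (0-23) < 10: 17 < 10 is false
  meter paid: no → false
Combine:
[1.1] true OR false = true
[1.2.1] true → true = true
[1.2] NOT true = false
[1.3.1] exactly-one(true, true) = false
[1.3] NOT false = true
[1] true OR false OR true = true
[2.1] true AND true AND true = true
[2.2] true OR false OR false OR true = true
[2] true → true = true
[root] true → true = true
Overall: true → permitted

Permitted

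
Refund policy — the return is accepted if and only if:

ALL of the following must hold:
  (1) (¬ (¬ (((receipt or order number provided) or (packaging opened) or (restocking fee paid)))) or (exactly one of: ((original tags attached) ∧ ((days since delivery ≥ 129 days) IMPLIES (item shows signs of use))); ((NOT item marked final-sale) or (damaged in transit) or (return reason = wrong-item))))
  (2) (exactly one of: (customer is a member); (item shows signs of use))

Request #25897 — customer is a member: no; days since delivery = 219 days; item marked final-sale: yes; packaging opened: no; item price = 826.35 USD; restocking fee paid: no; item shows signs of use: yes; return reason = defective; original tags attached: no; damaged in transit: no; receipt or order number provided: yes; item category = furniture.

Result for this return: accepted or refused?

Atomic conditions:
  receipt or order number provided: yes → true
  packaging opened: no → false
  restocking fee paid: no → false
  original tags attached: no → false
  days since delivery ≥ 129 days: 219 ≥ 129 is true
  item shows signs of use: yes → true
  NOT item marked final-sale: yes → false
  damaged in transit: no → false
  return reason = wrong-item: defective == wrong-item is false
  customer is a member: no → false
Combine:
[1.1.1.1] true OR false OR false = true
[1.1.1] NOT true = false
[1.1] NOT false = true
[1.2.1.2] true → true = true
[1.2.1] false AND true = false
[1.2.2] false OR false OR false = false
[1.2] exactly-one(false, false) = false
[1] true OR false = true
[2] exactly-one(false, true) = true
[root] true AND true = true
Overall: true → accepted

Accepted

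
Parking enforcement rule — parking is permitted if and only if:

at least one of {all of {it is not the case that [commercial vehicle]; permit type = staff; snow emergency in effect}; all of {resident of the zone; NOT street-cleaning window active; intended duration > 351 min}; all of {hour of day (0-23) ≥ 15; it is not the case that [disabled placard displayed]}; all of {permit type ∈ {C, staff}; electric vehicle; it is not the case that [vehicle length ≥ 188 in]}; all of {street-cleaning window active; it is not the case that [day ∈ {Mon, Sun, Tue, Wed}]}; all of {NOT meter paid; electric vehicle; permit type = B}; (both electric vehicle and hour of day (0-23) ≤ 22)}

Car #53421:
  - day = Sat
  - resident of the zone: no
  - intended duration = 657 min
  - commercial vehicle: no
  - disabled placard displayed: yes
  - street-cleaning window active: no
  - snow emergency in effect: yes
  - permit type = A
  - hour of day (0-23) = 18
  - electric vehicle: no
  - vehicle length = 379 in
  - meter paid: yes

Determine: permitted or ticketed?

Atomic conditions:
  commercial vehicle: no → false
  permit type = staff: A == staff is false
  snow emergency in effect: yes → true
  resident of the zone: no → false
  NOT street-cleaning window active: no → true
  intended duration > 351 min: 657 > 351 is true
  hour of day (0-23) ≥ 15: 18 ≥ 15 is true
  disabled placard displayed: yes → true
  permit type ∈ {C, staff}: A is not in the set → false
  electric vehicle: no → false
  vehicle length ≥ 188 in: 379 ≥ 188 is true
  street-cleaning window active: no → false
  day ∈ {Mon, Sun, Tue, Wed}: Sat is not in the set → false
  NOT meter paid: yes → false
  permit type = B: A == B is false
  hour of day (0-23) ≤ 22: 18 ≤ 22 is true
Combine:
[1.1] NOT false = true
[1] true AND false AND true = false
[2] false AND true AND true = false
[3.2] NOT true = false
[3] true AND false = false
[4.3] NOT true = false
[4] false AND false AND false = false
[5.2] NOT false = true
[5] false AND true = false
[6] false AND false AND false = false
[7] false AND true = false
[root] false OR false OR false OR false OR false OR false OR false = false
Overall: false → ticketed

Ticketed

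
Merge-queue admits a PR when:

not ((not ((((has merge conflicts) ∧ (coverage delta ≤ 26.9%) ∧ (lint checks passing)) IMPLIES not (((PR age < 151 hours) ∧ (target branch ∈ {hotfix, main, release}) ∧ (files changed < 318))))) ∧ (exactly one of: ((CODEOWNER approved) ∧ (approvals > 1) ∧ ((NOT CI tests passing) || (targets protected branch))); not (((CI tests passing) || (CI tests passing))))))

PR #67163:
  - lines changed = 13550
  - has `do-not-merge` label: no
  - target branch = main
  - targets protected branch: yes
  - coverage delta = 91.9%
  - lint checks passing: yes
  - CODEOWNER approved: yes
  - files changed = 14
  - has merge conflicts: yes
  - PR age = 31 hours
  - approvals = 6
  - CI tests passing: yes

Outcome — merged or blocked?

Atomic conditions:
  has merge conflicts: yes → true
  coverage delta ≤ 26.9%: 91.9 ≤ 26.9 is false
  lint checks passing: yes → true
  PR age < 151 hours: 31 < 151 is true
  target branch ∈ {hotfix, main, release}: main is in the set → true
  files changed < 318: 14 < 318 is true
  CODEOWNER approved: yes → true
  approvals > 1: 6 > 1 is true
  NOT CI tests passing: yes → false
  targets protected branch: yes → true
  CI tests passing: yes → true
Combine:
[1.1.1.1] true AND false AND true = false
[1.1.1.2.1] true AND true AND true = true
[1.1.1.2] NOT true = false
[1.1.1] false → false (antecedent false ⇒ implication holds) = true
[1.1] NOT true = false
[1.2.1.3] false OR true = true
[1.2.1] true AND true AND true = true
[1.2.2.1] true OR true = true
[1.2.2] NOT true = false
[1.2] exactly-one(true, false) = true
[1] false AND true = false
[root] NOT false = true
Overall: true → merged

Merged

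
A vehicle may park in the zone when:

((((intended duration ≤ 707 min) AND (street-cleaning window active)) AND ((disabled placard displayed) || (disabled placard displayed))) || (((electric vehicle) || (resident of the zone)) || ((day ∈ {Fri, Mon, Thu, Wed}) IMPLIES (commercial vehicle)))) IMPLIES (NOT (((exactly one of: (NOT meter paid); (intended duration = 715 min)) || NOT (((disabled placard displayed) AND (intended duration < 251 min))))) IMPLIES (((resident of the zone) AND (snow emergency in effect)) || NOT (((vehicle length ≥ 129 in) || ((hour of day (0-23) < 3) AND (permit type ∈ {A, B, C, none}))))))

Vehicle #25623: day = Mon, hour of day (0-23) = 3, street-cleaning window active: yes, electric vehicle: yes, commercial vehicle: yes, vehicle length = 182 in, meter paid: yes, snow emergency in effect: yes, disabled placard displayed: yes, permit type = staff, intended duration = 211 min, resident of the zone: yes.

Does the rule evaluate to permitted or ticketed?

Atomic conditions:
  intended duration ≤ 707 min: 211 ≤ 707 is true
  street-cleaning window active: yes → true
  disabled placard displayed: yes → true
  electric vehicle: yes → true
  resident of the zone: yes → true
  day ∈ {Fri, Mon, Thu, Wed}: Mon is in the set → true
  commercial vehicle: yes → true
  NOT meter paid: yes → false
  intended duration = 715 min: 211 == 715 is false
  intended duration < 251 min: 211 < 251 is true
  snow emergency in effect: yes → true
  vehicle length ≥ 129 in: 182 ≥ 129 is true
  hour of day (0-23) < 3: 3 < 3 is false
  permit type ∈ {A, B, C, none}: staff is not in the set → false
Combine:
[1.1.1] true AND true = true
[1.1.2] true OR true = true
[1.1] true AND true = true
[1.2.1] true OR true = true
[1.2.2] true → true = true
[1.2] true OR true = true
[1] true OR true = true
[2.1.1.1] exactly-one(false, false) = false
[2.1.1.2.1] true AND true = true
[2.1.1.2] NOT true = false
[2.1.1] false OR false = false
[2.1] NOT false = true
[2.2.1] true AND true = true
[2.2.2.1.2] false AND false = false
[2.2.2.1] true OR false = true
[2.2.2] NOT true = false
[2.2] true OR false = true
[2] true → true = true
[root] true → true = true
Overall: true → permitted

Permitted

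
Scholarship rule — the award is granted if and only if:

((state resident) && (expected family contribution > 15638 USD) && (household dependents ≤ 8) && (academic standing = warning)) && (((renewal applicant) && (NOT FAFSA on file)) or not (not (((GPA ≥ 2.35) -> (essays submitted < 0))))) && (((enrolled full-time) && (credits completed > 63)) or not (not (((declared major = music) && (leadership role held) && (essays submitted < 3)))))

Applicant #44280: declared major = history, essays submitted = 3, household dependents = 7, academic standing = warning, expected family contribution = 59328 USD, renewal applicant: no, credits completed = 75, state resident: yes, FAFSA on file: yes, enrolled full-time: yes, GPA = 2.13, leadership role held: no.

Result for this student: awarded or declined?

Atomic conditions:
  state resident: yes → true
  expected family contribution > 15638 USD: 59328 > 15638 is true
  household dependents ≤ 8: 7 ≤ 8 is true
  academic standing = warning: warning == warning is true
  renewal applicant: no → false
  NOT FAFSA on file: yes → false
  GPA ≥ 2.35: 2.13 ≥ 2.35 is false
  essays submitted < 0: 3 < 0 is false
  enrolled full-time: yes → true
  credits completed > 63: 75 > 63 is true
  declared major = music: history == music is false
  leadership role held: no → false
  essays submitted < 3: 3 < 3 is false
Combine:
[1] true AND true AND true AND true = true
[2.1] false AND false = false
[2.2.1.1] false → false (antecedent false ⇒ implication holds) = true
[2.2.1] NOT true = false
[2.2] NOT false = true
[2] false OR true = true
[3.1] true AND true = true
[3.2.1.1] false AND false AND false = false
[3.2.1] NOT false = true
[3.2] NOT true = false
[3] true OR false = true
[root] true AND true AND true = true
Overall: true → awarded

Awarded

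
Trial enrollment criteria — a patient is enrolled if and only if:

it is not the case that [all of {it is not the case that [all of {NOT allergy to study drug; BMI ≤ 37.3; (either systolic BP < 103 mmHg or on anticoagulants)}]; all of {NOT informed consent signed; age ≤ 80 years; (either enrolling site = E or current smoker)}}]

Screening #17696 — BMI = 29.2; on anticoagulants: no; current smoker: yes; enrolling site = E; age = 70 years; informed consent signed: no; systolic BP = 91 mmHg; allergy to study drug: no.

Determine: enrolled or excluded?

Enrolled

Atomic conditions:
  NOT allergy to study drug: no → true
  BMI ≤ 37.3: 29.2 ≤ 37.3 is true
  systolic BP < 103 mmHg: 91 < 103 is true
  on anticoagulants: no → false
  NOT informed consent signed: no → true
  age ≤ 80 years: 70 ≤ 80 is true
  enrolling site = E: E == E is true
  current smoker: yes → true
Combine:
[1.1.1.3] true OR false = true
[1.1.1] true AND true AND true = true
[1.1] NOT true = false
[1.2.3] true OR true = true
[1.2] true AND true AND true = true
[1] false AND true = false
[root] NOT false = true
Overall: true → enrolled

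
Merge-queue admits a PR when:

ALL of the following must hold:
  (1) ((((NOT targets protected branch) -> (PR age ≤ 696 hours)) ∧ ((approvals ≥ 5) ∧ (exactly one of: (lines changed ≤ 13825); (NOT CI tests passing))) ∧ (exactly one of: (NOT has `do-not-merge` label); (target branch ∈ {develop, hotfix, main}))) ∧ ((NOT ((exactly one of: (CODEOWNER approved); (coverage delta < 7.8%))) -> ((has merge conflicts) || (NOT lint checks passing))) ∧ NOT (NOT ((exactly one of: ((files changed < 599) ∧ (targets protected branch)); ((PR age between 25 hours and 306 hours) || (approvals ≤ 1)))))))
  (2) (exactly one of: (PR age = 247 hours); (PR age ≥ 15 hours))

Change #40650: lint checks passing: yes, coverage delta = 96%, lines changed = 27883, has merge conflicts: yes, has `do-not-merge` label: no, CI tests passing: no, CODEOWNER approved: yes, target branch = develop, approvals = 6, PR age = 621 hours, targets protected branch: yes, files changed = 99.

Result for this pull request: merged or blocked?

Atomic conditions:
  NOT targets protected branch: yes → false
  PR age ≤ 696 hours: 621 ≤ 696 is true
  approvals ≥ 5: 6 ≥ 5 is true
  lines changed ≤ 13825: 27883 ≤ 13825 is false
  NOT CI tests passing: no → true
  NOT has `do-not-merge` label: no → true
  target branch ∈ {develop, hotfix, main}: develop is in the set → true
  CODEOWNER approved: yes → true
  coverage delta < 7.8%: 96 < 7.8 is false
  has merge conflicts: yes → true
  NOT lint checks passing: yes → false
  files changed < 599: 99 < 599 is true
  targets protected branch: yes → true
  PR age between 25 hours and 306 hours: 621 in [25, 306] is false
  approvals ≤ 1: 6 ≤ 1 is false
  PR age = 247 hours: 621 == 247 is false
  PR age ≥ 15 hours: 621 ≥ 15 is true
Combine:
[1.1.1] false → true (antecedent false ⇒ implication holds) = true
[1.1.2.2] exactly-one(false, true) = true
[1.1.2] true AND true = true
[1.1.3] exactly-one(true, true) = false
[1.1] true AND true AND false = false
[1.2.1.1.1] exactly-one(true, false) = true
[1.2.1.1] NOT true = false
[1.2.1.2] true OR false = true
[1.2.1] false → true (antecedent false ⇒ implication holds) = true
[1.2.2.1.1.1] true AND true = true
[1.2.2.1.1.2] false OR false = false
[1.2.2.1.1] exactly-one(true, false) = true
[1.2.2.1] NOT true = false
[1.2.2] NOT false = true
[1.2] true AND true = true
[1] false AND true = false
[2] exactly-one(false, true) = true
[root] false AND true = false
Overall: false → blocked

Blocked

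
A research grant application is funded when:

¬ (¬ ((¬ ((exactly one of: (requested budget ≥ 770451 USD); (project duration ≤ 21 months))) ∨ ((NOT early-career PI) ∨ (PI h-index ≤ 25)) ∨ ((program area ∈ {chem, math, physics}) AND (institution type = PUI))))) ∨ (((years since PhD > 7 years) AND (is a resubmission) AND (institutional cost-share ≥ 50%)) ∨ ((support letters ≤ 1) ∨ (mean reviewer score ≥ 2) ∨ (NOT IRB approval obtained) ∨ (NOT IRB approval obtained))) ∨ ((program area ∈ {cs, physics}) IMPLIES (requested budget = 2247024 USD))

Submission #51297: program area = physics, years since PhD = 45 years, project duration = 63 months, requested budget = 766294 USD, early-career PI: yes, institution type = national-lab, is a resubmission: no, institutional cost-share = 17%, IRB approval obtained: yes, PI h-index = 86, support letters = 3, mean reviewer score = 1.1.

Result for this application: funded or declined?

Atomic conditions:
  requested budget ≥ 770451 USD: 766294 ≥ 770451 is false
  project duration ≤ 21 months: 63 ≤ 21 is false
  NOT early-career PI: yes → false
  PI h-index ≤ 25: 86 ≤ 25 is false
  program area ∈ {chem, math, physics}: physics is in the set → true
  institution type = PUI: national-lab == PUI is false
  years since PhD > 7 years: 45 > 7 is true
  is a resubmission: no → false
  institutional cost-share ≥ 50%: 17 ≥ 50 is false
  support letters ≤ 1: 3 ≤ 1 is false
  mean reviewer score ≥ 2: 1.1 ≥ 2 is false
  NOT IRB approval obtained: yes → false
  program area ∈ {cs, physics}: physics is in the set → true
  requested budget = 2247024 USD: 766294 == 2247024 is false
Combine:
[1.1.1.1.1] exactly-one(false, false) = false
[1.1.1.1] NOT false = true
[1.1.1.2] false OR false = false
[1.1.1.3] true AND false = false
[1.1.1] true OR false OR false = true
[1.1] NOT true = false
[1] NOT false = true
[2.1] true AND false AND false = false
[2.2] false OR false OR false OR false = false
[2] false OR false = false
[3] true → false = false
[root] true OR false OR false = true
Overall: true → funded

Funded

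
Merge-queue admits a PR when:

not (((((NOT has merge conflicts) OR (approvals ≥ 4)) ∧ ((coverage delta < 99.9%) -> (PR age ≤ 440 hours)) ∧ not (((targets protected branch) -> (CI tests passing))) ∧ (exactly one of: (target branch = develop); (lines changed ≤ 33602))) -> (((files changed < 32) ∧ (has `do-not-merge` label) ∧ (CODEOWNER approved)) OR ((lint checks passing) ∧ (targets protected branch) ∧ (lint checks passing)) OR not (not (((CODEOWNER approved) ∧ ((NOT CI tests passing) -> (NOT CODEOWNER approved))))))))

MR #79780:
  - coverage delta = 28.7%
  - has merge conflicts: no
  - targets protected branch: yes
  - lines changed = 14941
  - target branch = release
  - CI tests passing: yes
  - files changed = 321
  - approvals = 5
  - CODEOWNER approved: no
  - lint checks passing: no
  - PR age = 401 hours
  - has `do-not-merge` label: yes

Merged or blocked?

Blocked

Atomic conditions:
  NOT has merge conflicts: no → true
  approvals ≥ 4: 5 ≥ 4 is true
  coverage delta < 99.9%: 28.7 < 99.9 is true
  PR age ≤ 440 hours: 401 ≤ 440 is true
  targets protected branch: yes → true
  CI tests passing: yes → true
  target branch = develop: release == develop is false
  lines changed ≤ 33602: 14941 ≤ 33602 is true
  files changed < 32: 321 < 32 is false
  has `do-not-merge` label: yes → true
  CODEOWNER approved: no → false
  lint checks passing: no → false
  NOT CI tests passing: yes → false
  NOT CODEOWNER approved: no → true
Combine:
[1.1.1] true OR true = true
[1.1.2] true → true = true
[1.1.3.1] true → true = true
[1.1.3] NOT true = false
[1.1.4] exactly-one(false, true) = true
[1.1] true AND true AND false AND true = false
[1.2.1] false AND true AND false = false
[1.2.2] false AND true AND false = false
[1.2.3.1.1.2] false → true (antecedent false ⇒ implication holds) = true
[1.2.3.1.1] false AND true = false
[1.2.3.1] NOT false = true
[1.2.3] NOT true = false
[1.2] false OR false OR false = false
[1] false → false (antecedent false ⇒ implication holds) = true
[root] NOT true = false
Overall: false → blocked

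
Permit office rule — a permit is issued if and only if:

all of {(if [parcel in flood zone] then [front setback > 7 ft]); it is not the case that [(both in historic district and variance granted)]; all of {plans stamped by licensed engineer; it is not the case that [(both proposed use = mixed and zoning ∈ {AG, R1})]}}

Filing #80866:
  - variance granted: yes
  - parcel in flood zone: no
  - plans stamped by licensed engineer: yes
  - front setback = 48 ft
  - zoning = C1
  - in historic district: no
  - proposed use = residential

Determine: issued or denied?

Atomic conditions:
  parcel in flood zone: no → false
  front setback > 7 ft: 48 > 7 is true
  in historic district: no → false
  variance granted: yes → true
  plans stamped by licensed engineer: yes → true
  proposed use = mixed: residential == mixed is false
  zoning ∈ {AG, R1}: C1 is not in the set → false
Combine:
[1] false → true (antecedent false ⇒ implication holds) = true
[2.1] false AND true = false
[2] NOT false = true
[3.2.1] false AND false = false
[3.2] NOT false = true
[3] true AND true = true
[root] true AND true AND true = true
Overall: true → issued

Issued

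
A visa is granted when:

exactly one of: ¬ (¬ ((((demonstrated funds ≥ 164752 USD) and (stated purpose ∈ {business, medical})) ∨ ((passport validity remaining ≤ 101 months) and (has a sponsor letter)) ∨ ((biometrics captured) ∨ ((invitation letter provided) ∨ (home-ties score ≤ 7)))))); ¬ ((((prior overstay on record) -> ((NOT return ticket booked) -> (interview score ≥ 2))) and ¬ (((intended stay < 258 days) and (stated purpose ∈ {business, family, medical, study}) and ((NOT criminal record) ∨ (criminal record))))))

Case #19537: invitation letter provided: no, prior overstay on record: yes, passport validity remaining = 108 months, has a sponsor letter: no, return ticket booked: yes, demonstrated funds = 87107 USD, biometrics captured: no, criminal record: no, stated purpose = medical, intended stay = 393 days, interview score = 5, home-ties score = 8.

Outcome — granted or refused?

Refused

Atomic conditions:
  demonstrated funds ≥ 164752 USD: 87107 ≥ 164752 is false
  stated purpose ∈ {business, medical}: medical is in the set → true
  passport validity remaining ≤ 101 months: 108 ≤ 101 is false
  has a sponsor letter: no → false
  biometrics captured: no → false
  invitation letter provided: no → false
  home-ties score ≤ 7: 8 ≤ 7 is false
  prior overstay on record: yes → true
  NOT return ticket booked: yes → false
  interview score ≥ 2: 5 ≥ 2 is true
  intended stay < 258 days: 393 < 258 is false
  stated purpose ∈ {business, family, medical, study}: medical is in the set → true
  NOT criminal record: no → true
  criminal record: no → false
Combine:
[1.1.1.1] false AND true = false
[1.1.1.2] false AND false = false
[1.1.1.3.2] false OR false = false
[1.1.1.3] false OR false = false
[1.1.1] false OR false OR false = false
[1.1] NOT false = true
[1] NOT true = false
[2.1.1.2] false → true (antecedent false ⇒ implication holds) = true
[2.1.1] true → true = true
[2.1.2.1.3] true OR false = true
[2.1.2.1] false AND true AND true = false
[2.1.2] NOT false = true
[2.1] true AND true = true
[2] NOT true = false
[root] exactly-one(false, false) = false
Overall: false → refused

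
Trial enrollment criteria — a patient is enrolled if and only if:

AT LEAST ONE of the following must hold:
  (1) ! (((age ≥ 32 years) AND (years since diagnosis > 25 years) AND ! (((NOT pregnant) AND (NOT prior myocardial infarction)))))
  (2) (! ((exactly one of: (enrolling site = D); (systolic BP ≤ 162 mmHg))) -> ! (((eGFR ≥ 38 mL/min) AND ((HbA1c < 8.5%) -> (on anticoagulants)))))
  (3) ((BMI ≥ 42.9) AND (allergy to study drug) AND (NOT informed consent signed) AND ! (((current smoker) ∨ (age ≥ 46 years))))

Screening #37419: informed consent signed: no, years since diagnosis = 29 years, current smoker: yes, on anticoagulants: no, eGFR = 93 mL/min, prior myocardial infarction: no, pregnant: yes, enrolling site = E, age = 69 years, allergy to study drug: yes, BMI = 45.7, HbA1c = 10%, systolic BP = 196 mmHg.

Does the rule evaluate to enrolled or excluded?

Excluded

Atomic conditions:
  age ≥ 32 years: 69 ≥ 32 is true
  years since diagnosis > 25 years: 29 > 25 is true
  NOT pregnant: yes → false
  NOT prior myocardial infarction: no → true
  enrolling site = D: E == D is false
  systolic BP ≤ 162 mmHg: 196 ≤ 162 is false
  eGFR ≥ 38 mL/min: 93 ≥ 38 is true
  HbA1c < 8.5%: 10 < 8.5 is false
  on anticoagulants: no → false
  BMI ≥ 42.9: 45.7 ≥ 42.9 is true
  allergy to study drug: yes → true
  NOT informed consent signed: no → true
  current smoker: yes → true
  age ≥ 46 years: 69 ≥ 46 is true
Combine:
[1.1.3.1] false AND true = false
[1.1.3] NOT false = true
[1.1] true AND true AND true = true
[1] NOT true = false
[2.1.1] exactly-one(false, false) = false
[2.1] NOT false = true
[2.2.1.2] false → false (antecedent false ⇒ implication holds) = true
[2.2.1] true AND true = true
[2.2] NOT true = false
[2] true → false = false
[3.4.1] true OR true = true
[3.4] NOT true = false
[3] true AND true AND true AND false = false
[root] false OR false OR false = false
Overall: false → excluded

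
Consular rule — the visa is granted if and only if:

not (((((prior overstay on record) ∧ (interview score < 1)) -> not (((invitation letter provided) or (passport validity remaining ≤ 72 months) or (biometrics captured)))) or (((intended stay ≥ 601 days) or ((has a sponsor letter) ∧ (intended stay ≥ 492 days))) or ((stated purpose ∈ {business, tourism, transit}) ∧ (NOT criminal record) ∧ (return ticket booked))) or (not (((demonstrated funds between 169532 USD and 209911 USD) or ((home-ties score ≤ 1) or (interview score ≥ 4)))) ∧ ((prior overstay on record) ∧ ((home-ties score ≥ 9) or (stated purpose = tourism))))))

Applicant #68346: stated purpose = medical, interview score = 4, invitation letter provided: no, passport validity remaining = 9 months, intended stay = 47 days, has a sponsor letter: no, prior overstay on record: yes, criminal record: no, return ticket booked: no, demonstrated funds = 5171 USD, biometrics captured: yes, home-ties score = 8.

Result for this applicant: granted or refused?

Refused

Atomic conditions:
  prior overstay on record: yes → true
  interview score < 1: 4 < 1 is false
  invitation letter provided: no → false
  passport validity remaining ≤ 72 months: 9 ≤ 72 is true
  biometrics captured: yes → true
  intended stay ≥ 601 days: 47 ≥ 601 is false
  has a sponsor letter: no → false
  intended stay ≥ 492 days: 47 ≥ 492 is false
  stated purpose ∈ {business, tourism, transit}: medical is not in the set → false
  NOT criminal record: no → true
  return ticket booked: no → false
  demonstrated funds between 169532 USD and 209911 USD: 5171 in [169532, 209911] is false
  home-ties score ≤ 1: 8 ≤ 1 is false
  interview score ≥ 4: 4 ≥ 4 is true
  home-ties score ≥ 9: 8 ≥ 9 is false
  stated purpose = tourism: medical == tourism is false
Combine:
[1.1.1] true AND false = false
[1.1.2.1] false OR true OR true = true
[1.1.2] NOT true = false
[1.1] false → false (antecedent false ⇒ implication holds) = true
[1.2.1.2] false AND false = false
[1.2.1] false OR false = false
[1.2.2] false AND true AND false = false
[1.2] false OR false = false
[1.3.1.1.2] false OR true = true
[1.3.1.1] false OR true = true
[1.3.1] NOT true = false
[1.3.2.2] false OR false = false
[1.3.2] true AND false = false
[1.3] false AND false = false
[1] true OR false OR false = true
[root] NOT true = false
Overall: false → refused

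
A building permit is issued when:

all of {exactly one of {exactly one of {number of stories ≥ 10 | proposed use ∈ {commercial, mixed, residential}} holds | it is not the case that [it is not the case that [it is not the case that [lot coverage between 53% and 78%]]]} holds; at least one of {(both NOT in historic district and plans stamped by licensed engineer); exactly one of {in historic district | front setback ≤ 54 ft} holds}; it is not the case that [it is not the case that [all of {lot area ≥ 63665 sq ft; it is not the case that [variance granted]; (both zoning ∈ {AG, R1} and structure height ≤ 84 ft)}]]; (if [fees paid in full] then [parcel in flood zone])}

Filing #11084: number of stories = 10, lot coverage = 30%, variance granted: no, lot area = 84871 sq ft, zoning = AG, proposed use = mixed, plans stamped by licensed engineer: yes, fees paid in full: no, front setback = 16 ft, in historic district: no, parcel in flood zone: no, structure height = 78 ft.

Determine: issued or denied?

Issued

Atomic conditions:
  number of stories ≥ 10: 10 ≥ 10 is true
  proposed use ∈ {commercial, mixed, residential}: mixed is in the set → true
  lot coverage between 53% and 78%: 30 in [53, 78] is false
  NOT in historic district: no → true
  plans stamped by licensed engineer: yes → true
  in historic district: no → false
  front setback ≤ 54 ft: 16 ≤ 54 is true
  lot area ≥ 63665 sq ft: 84871 ≥ 63665 is true
  variance granted: no → false
  zoning ∈ {AG, R1}: AG is in the set → true
  structure height ≤ 84 ft: 78 ≤ 84 is true
  fees paid in full: no → false
  parcel in flood zone: no → false
Combine:
[1.1] exactly-one(true, true) = false
[1.2.1.1] NOT false = true
[1.2.1] NOT true = false
[1.2] NOT false = true
[1] exactly-one(false, true) = true
[2.1] true AND true = true
[2.2] exactly-one(false, true) = true
[2] true OR true = true
[3.1.1.2] NOT false = true
[3.1.1.3] true AND true = true
[3.1.1] true AND true AND true = true
[3.1] NOT true = false
[3] NOT false = true
[4] false → false (antecedent false ⇒ implication holds) = true
[root] true AND true AND true AND true = true
Overall: true → issued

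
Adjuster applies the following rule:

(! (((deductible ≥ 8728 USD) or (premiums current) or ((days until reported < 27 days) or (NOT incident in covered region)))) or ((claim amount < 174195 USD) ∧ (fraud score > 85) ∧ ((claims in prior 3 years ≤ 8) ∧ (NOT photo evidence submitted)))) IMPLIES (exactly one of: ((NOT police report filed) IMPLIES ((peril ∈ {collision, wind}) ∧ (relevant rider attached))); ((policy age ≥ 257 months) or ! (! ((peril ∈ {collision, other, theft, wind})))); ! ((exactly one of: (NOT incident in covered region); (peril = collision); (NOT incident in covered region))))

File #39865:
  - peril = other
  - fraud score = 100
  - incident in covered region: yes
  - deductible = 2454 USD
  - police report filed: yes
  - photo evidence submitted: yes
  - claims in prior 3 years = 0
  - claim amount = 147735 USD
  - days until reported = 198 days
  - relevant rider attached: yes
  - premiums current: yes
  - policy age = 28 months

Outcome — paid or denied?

Atomic conditions:
  deductible ≥ 8728 USD: 2454 ≥ 8728 is false
  premiums current: yes → true
  days until reported < 27 days: 198 < 27 is false
  NOT incident in covered region: yes → false
  claim amount < 174195 USD: 147735 < 174195 is true
  fraud score > 85: 100 > 85 is true
  claims in prior 3 years ≤ 8: 0 ≤ 8 is true
  NOT photo evidence submitted: yes → false
  NOT police report filed: yes → false
  peril ∈ {collision, wind}: other is not in the set → false
  relevant rider attached: yes → true
  policy age ≥ 257 months: 28 ≥ 257 is false
  peril ∈ {collision, other, theft, wind}: other is in the set → true
  peril = collision: other == collision is false
Combine:
[1.1.1.3] false OR false = false
[1.1.1] false OR true OR false = true
[1.1] NOT true = false
[1.2.3] true AND false = false
[1.2] true AND true AND false = false
[1] false OR false = false
[2.1.2] false AND true = false
[2.1] false → false (antecedent false ⇒ implication holds) = true
[2.2.2.1] NOT true = false
[2.2.2] NOT false = true
[2.2] false OR true = true
[2.3.1] exactly-one(false, false, false) = false
[2.3] NOT false = true
[2] exactly-one(true, true, true) = false
[root] false → false (antecedent false ⇒ implication holds) = true
Overall: true → paid

Paid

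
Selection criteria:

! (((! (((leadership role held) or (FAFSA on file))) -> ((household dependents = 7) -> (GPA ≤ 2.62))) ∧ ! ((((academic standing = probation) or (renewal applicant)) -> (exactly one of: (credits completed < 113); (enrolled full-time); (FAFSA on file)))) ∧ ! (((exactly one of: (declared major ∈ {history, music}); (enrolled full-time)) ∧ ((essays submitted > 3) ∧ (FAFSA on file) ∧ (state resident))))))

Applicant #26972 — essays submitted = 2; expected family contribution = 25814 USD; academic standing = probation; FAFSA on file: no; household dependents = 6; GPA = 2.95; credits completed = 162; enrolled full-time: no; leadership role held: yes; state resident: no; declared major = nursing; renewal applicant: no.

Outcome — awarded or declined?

Declined

Atomic conditions:
  leadership role held: yes → true
  FAFSA on file: no → false
  household dependents = 7: 6 == 7 is false
  GPA ≤ 2.62: 2.95 ≤ 2.62 is false
  academic standing = probation: probation == probation is true
  renewal applicant: no → false
  credits completed < 113: 162 < 113 is false
  enrolled full-time: no → false
  declared major ∈ {history, music}: nursing is not in the set → false
  essays submitted > 3: 2 > 3 is false
  state resident: no → false
Combine:
[1.1.1.1] true OR false = true
[1.1.1] NOT true = false
[1.1.2] false → false (antecedent false ⇒ implication holds) = true
[1.1] false → true (antecedent false ⇒ implication holds) = true
[1.2.1.1] true OR false = true
[1.2.1.2] exactly-one(false, false, false) = false
[1.2.1] true → false = false
[1.2] NOT false = true
[1.3.1.1] exactly-one(false, false) = false
[1.3.1.2] false AND false AND false = false
[1.3.1] false AND false = false
[1.3] NOT false = true
[1] true AND true AND true = true
[root] NOT true = false
Overall: false → declined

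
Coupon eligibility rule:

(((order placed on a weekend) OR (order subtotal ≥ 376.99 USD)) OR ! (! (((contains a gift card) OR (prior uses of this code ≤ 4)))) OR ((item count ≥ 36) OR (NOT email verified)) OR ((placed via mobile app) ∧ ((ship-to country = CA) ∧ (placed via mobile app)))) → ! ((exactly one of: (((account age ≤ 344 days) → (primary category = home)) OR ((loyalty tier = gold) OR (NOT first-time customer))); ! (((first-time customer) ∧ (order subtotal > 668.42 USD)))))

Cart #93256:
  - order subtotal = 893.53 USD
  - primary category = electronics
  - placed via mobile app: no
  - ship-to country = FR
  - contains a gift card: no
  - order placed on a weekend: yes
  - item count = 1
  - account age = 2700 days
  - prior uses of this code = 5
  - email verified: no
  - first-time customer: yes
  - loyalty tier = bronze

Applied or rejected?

Rejected

Atomic conditions:
  order placed on a weekend: yes → true
  order subtotal ≥ 376.99 USD: 893.53 ≥ 376.99 is true
  contains a gift card: no → false
  prior uses of this code ≤ 4: 5 ≤ 4 is false
  item count ≥ 36: 1 ≥ 36 is false
  NOT email verified: no → true
  placed via mobile app: no → false
  ship-to country = CA: FR == CA is false
  account age ≤ 344 days: 2700 ≤ 344 is false
  primary category = home: electronics == home is false
  loyalty tier = gold: bronze == gold is false
  NOT first-time customer: yes → false
  first-time customer: yes → true
  order subtotal > 668.42 USD: 893.53 > 668.42 is true
Combine:
[1.1] true OR true = true
[1.2.1.1] false OR false = false
[1.2.1] NOT false = true
[1.2] NOT true = false
[1.3] false OR true = true
[1.4.2] false AND false = false
[1.4] false AND false = false
[1] true OR false OR true OR false = true
[2.1.1.1] false → false (antecedent false ⇒ implication holds) = true
[2.1.1.2] false OR false = false
[2.1.1] true OR false = true
[2.1.2.1] true AND true = true
[2.1.2] NOT true = false
[2.1] exactly-one(true, false) = true
[2] NOT true = false
[root] true → false = false
Overall: false → rejected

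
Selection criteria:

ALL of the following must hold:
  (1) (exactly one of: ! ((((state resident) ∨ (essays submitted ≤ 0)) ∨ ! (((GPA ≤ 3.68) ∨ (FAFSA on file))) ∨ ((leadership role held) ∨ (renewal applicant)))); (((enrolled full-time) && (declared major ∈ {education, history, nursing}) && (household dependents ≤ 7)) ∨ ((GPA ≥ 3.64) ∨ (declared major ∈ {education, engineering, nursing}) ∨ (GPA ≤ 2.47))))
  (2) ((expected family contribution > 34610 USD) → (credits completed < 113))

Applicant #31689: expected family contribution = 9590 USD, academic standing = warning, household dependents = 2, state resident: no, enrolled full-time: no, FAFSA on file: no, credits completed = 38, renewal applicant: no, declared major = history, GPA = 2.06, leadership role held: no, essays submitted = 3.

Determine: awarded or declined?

Atomic conditions:
  state resident: no → false
  essays submitted ≤ 0: 3 ≤ 0 is false
  GPA ≤ 3.68: 2.06 ≤ 3.68 is true
  FAFSA on file: no → false
  leadership role held: no → false
  renewal applicant: no → false
  enrolled full-time: no → false
  declared major ∈ {education, history, nursing}: history is in the set → true
  household dependents ≤ 7: 2 ≤ 7 is true
  GPA ≥ 3.64: 2.06 ≥ 3.64 is false
  declared major ∈ {education, engineering, nursing}: history is not in the set → false
  GPA ≤ 2.47: 2.06 ≤ 2.47 is true
  expected family contribution > 34610 USD: 9590 > 34610 is false
  credits completed < 113: 38 < 113 is true
Combine:
[1.1.1.1] false OR false = false
[1.1.1.2.1] true OR false = true
[1.1.1.2] NOT true = false
[1.1.1.3] false OR false = false
[1.1.1] false OR false OR false = false
[1.1] NOT false = true
[1.2.1] false AND true AND true = false
[1.2.2] false OR false OR true = true
[1.2] false OR true = true
[1] exactly-one(true, true) = false
[2] false → true (antecedent false ⇒ implication holds) = true
[root] false AND true = false
Overall: false → declined

Declined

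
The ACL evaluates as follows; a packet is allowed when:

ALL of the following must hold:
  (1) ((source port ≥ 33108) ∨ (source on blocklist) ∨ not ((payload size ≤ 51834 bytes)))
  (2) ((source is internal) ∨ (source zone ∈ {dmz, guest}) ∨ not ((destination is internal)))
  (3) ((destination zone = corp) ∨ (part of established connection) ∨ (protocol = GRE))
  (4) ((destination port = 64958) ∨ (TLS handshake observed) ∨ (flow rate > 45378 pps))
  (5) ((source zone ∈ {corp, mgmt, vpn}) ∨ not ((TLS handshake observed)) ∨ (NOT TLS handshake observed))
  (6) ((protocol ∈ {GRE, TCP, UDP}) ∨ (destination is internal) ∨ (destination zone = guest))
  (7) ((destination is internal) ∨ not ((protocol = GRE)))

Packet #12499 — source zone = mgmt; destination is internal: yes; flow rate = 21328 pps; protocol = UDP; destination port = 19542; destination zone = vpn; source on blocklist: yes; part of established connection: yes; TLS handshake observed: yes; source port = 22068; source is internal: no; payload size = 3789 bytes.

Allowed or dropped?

Atomic conditions:
  source port ≥ 33108: 22068 ≥ 33108 is false
  source on blocklist: yes → true
  payload size ≤ 51834 bytes: 3789 ≤ 51834 is true
  source is internal: no → false
  source zone ∈ {dmz, guest}: mgmt is not in the set → false
  destination is internal: yes → true
  destination zone = corp: vpn == corp is false
  part of established connection: yes → true
  protocol = GRE: UDP == GRE is false
  destination port = 64958: 19542 == 64958 is false
  TLS handshake observed: yes → true
  flow rate > 45378 pps: 21328 > 45378 is false
  source zone ∈ {corp, mgmt, vpn}: mgmt is in the set → true
  NOT TLS handshake observed: yes → false
  protocol ∈ {GRE, TCP, UDP}: UDP is in the set → true
  destination zone = guest: vpn == guest is false
Combine:
[1.3] NOT true = false
[1] false OR true OR false = true
[2.3] NOT true = false
[2] false OR false OR false = false
[3] false OR true OR false = true
[4] false OR true OR false = true
[5.2] NOT true = false
[5] true OR false OR false = true
[6] true OR true OR false = true
[7.2] NOT false = true
[7] true OR true = true
[root] true AND false AND true AND true AND true AND true AND true = false
Overall: false → dropped

Dropped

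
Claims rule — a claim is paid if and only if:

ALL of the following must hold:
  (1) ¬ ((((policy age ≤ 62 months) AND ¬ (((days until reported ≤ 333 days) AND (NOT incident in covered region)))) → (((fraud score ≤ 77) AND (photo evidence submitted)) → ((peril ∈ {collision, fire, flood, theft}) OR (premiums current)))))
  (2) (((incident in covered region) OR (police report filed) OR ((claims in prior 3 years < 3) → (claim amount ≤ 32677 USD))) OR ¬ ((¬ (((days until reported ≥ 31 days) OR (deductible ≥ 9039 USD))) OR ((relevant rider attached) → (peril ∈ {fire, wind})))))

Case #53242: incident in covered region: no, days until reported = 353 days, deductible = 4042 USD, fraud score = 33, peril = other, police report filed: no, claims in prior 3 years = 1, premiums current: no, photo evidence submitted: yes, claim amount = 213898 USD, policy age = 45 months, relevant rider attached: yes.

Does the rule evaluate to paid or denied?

Paid

Atomic conditions:
  policy age ≤ 62 months: 45 ≤ 62 is true
  days until reported ≤ 333 days: 353 ≤ 333 is false
  NOT incident in covered region: no → true
  fraud score ≤ 77: 33 ≤ 77 is true
  photo evidence submitted: yes → true
  peril ∈ {collision, fire, flood, theft}: other is not in the set → false
  premiums current: no → false
  incident in covered region: no → false
  police report filed: no → false
  claims in prior 3 years < 3: 1 < 3 is true
  claim amount ≤ 32677 USD: 213898 ≤ 32677 is false
  days until reported ≥ 31 days: 353 ≥ 31 is true
  deductible ≥ 9039 USD: 4042 ≥ 9039 is false
  relevant rider attached: yes → true
  peril ∈ {fire, wind}: other is not in the set → false
Combine:
[1.1.1.2.1] false AND true = false
[1.1.1.2] NOT false = true
[1.1.1] true AND true = true
[1.1.2.1] true AND true = true
[1.1.2.2] false OR false = false
[1.1.2] true → false = false
[1.1] true → false = false
[1] NOT false = true
[2.1.3] true → false = false
[2.1] false OR false OR false = false
[2.2.1.1.1] true OR false = true
[2.2.1.1] NOT true = false
[2.2.1.2] true → false = false
[2.2.1] false OR false = false
[2.2] NOT false = true
[2] false OR true = true
[root] true AND true = true
Overall: true → paid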